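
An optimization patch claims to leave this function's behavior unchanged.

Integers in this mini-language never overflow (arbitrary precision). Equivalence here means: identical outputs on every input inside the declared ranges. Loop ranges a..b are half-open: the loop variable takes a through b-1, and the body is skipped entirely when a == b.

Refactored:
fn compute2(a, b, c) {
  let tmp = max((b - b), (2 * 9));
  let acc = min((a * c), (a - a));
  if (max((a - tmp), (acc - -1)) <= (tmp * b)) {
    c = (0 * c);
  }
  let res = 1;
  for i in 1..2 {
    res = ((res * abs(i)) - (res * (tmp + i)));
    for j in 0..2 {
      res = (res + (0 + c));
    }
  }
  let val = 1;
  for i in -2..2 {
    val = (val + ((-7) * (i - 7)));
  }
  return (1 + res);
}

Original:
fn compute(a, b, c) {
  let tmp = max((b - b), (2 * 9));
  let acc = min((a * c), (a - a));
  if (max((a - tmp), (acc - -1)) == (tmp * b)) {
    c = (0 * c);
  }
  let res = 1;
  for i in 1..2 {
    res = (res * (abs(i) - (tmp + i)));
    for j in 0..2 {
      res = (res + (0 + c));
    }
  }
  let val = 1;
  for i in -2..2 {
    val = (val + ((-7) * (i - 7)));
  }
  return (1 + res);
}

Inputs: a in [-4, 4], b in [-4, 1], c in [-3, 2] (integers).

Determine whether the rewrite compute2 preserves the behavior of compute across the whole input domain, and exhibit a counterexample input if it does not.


Try a=-4, b=0, c=1.
compute: tmp=18, then acc=-4, then (max((a - tmp), (acc - -1)) == (tmp * b)) is false, then res=1, then (i=1), then res=-18, then (j=0), then res=-17, then (j=1), then res=-16, then val=1, then (i=-2), then val=64, then (i=-1), then val=120, then (i=0), then val=169, then (i=1), then val=211, then returns -15
compute2: tmp=18, then acc=-4, then (max((a - tmp), (acc - -1)) <= (tmp * b)) is true, then c=0, then res=1, then (i=1), then res=-18, then (j=0), then res=-18, then (j=1), then res=-18, then val=1, then (i=-2), then val=64, then (i=-1), then val=120, then (i=0), then val=169, then (i=1), then val=211, then returns -17
-15 != -17, so the rewrite changes behavior.
verdict: not equivalent; witness: a=-4, b=0, c=1


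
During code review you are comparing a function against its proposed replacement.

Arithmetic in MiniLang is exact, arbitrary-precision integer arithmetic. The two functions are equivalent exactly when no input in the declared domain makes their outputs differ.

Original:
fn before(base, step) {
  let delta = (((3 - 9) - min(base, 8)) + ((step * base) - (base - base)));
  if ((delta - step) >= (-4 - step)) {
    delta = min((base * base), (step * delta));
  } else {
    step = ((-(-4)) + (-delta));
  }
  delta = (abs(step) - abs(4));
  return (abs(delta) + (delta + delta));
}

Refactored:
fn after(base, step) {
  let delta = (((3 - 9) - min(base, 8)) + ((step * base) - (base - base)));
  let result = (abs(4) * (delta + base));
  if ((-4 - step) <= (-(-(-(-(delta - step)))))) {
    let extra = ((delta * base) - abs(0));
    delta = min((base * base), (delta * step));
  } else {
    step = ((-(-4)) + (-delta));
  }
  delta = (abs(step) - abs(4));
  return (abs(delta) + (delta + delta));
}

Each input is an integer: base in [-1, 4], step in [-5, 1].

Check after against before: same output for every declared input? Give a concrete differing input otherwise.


Equivalent — the differences include constant usage differs, plus arithmetic usage differs, plus local variable names differ, plus min/max/abs usage differs, plus statement counts differ, plus comparison usage differs, yet no declared input distinguishes the two.
Tracing base=-1, step=-1: before: delta = -4; ((delta - step) >= (-4 - step)) -> true; delta = 1; delta = -3; return -3 | after: delta = -4; result = -20; ((-4 - step) <= (-(-(-(-(delta - step)))))) -> true; extra = 4; delta = 1; delta = -3; return -3 — matching result -3.
Every one of the 42 inputs gives matching results.
verdict: equivalent


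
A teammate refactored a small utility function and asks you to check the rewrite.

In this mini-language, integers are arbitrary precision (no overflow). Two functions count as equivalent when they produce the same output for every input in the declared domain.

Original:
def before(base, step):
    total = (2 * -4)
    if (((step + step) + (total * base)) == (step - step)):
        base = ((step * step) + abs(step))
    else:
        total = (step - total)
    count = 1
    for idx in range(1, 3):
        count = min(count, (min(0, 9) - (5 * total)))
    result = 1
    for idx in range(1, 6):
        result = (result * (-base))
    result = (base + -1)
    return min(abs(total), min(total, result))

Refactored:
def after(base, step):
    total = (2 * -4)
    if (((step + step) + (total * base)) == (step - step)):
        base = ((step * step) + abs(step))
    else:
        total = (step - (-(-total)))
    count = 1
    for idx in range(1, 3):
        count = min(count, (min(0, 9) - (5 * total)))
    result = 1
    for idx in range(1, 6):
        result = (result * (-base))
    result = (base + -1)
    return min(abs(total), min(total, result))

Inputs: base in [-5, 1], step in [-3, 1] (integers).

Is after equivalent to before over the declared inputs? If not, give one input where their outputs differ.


Although same computation, different form, 35/35 inputs agree.
verdict: equivalent


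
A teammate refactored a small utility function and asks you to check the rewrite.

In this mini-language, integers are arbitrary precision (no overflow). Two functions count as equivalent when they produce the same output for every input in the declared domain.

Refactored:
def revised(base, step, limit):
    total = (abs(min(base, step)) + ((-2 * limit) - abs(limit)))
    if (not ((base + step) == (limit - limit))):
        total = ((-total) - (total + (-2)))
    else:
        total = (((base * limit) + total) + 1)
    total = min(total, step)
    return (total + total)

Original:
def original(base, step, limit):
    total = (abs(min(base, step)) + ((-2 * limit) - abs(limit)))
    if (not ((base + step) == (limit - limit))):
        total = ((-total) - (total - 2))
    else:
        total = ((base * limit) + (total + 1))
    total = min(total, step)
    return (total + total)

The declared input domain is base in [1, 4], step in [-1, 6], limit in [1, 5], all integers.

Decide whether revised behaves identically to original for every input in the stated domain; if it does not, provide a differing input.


This is a faithful refactor — arithmetic usage differs, but the computed results match everywhere.
As a probe, take base=2, step=3, limit=2: original runs total := -4 | (not ((base + step) == (limit - limit))): true | total := 10 | total := 3 | result 6; revised runs total := -4 | (not ((base + step) == (limit - limit))): true | total := 10 | total := 3 | result 6; both end at 6.
An exhaustive pass over the 160 declared inputs shows identical outputs.
verdict: equivalent


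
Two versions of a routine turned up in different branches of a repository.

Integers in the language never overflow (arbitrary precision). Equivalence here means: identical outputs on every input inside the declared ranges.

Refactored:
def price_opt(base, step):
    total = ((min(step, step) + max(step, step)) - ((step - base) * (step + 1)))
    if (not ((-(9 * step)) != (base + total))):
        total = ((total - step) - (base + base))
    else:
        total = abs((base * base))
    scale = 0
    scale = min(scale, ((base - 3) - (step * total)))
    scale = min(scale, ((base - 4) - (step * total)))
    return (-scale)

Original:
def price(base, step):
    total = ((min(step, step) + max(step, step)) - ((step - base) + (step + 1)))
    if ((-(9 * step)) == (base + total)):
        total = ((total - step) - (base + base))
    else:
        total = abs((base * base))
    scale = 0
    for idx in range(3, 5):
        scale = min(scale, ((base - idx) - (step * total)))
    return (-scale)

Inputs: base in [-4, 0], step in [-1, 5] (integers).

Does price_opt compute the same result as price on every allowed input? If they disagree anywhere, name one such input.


Take base=-4, step=1.
price: total := -5 | ((-(9 * step)) == (base + total)): true | total := 2 | scale := 0 | iter idx=3: | scale := -9 | iter idx=4: | scale := -10 | result 10
price_opt: total := -8 | (not ((-(9 * step)) != (base + total))): false | total := 16 | scale := 0 | scale := -23 | scale := -24 | result 24
10 vs 24 — the two versions disagree here.
verdict: not equivalent; witness: base=-4, step=1


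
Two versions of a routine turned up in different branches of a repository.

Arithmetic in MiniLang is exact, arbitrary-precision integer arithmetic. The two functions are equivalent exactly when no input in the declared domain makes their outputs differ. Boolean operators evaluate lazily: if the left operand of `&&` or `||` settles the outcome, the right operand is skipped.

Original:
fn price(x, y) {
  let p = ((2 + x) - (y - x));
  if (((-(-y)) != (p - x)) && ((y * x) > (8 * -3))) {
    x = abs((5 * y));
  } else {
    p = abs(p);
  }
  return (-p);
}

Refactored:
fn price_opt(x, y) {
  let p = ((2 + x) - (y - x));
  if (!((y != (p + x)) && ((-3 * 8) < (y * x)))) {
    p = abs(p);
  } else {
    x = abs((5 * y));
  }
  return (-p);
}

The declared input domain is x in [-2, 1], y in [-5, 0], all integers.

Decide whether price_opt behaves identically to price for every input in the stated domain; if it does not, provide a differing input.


Consider the input x=-2, y=0.
price: p becomes -2; next (((-(-y)) != (p - x)) && ((y * x) > (8 * -3))) evaluates to false; next p becomes 2; next final value -2
price_opt: p becomes -2; next (!((y != (p + x)) && ((-3 * 8) < (y * x)))) evaluates to false; next x becomes 0; next final value 2
-2 and 2 differ, so these are not the same function on this domain.
verdict: not equivalent; witness: x=-2, y=0


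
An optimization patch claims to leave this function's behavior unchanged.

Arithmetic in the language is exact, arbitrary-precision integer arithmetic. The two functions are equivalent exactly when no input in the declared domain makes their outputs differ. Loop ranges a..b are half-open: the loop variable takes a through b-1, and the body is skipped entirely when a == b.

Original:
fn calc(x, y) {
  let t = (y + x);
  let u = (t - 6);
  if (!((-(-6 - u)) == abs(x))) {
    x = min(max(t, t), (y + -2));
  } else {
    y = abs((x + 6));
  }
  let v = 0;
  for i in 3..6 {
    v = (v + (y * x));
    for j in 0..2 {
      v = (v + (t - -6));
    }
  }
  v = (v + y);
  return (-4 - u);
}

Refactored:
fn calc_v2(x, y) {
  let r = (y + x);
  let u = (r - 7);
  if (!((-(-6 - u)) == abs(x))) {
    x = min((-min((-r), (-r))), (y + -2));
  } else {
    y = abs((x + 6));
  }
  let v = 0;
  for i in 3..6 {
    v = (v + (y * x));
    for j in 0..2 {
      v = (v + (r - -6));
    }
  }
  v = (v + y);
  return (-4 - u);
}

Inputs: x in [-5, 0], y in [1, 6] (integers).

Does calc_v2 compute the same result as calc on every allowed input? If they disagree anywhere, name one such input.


These are not equivalent — on x=-5, y=1 the outputs split (6 vs 7).
calc: t = -4; u = -10; (!((-(-6 - u)) == abs(x))) -> true; x = -4; v = 0; [i=3]; v = -4; [j=0]; v = -2; [j=1]; v = 0; [i=4]; v = -4; [j=0]; v = -2; [j=1]; v = 0; [i=5]; v = -4; [j=0]; v = -2; [j=1]; v = 0; v = 1; return 6
calc_v2: r = -4; u = -11; (!((-(-6 - u)) == abs(x))) -> true; x = -4; v = 0; [i=3]; v = -4; [j=0]; v = -2; [j=1]; v = 0; [i=4]; v = -4; [j=0]; v = -2; [j=1]; v = 0; [i=5]; v = -4; [j=0]; v = -2; [j=1]; v = 0; v = 1; return 7
verdict: not equivalent; witness: x=-5, y=1


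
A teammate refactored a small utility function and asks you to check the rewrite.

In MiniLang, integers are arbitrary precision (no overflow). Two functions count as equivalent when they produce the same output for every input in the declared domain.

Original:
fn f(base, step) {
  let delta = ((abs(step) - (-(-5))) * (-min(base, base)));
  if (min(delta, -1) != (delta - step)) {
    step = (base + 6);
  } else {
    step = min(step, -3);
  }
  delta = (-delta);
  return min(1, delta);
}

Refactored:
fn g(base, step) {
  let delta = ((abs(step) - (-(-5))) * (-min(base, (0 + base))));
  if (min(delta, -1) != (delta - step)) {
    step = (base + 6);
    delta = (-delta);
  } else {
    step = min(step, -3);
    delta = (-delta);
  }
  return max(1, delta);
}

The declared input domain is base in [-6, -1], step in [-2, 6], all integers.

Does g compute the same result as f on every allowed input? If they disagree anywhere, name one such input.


Run the pair on base=-6, step=-2.
f: delta := -18 | (min(delta, -1) != (delta - step)): true | step := 0 | delta := 18 | result 1
g: delta := -18 | (min(delta, -1) != (delta - step)): true | step := 0 | delta := 18 | result 18
1 against 18: the behavior changed.
verdict: not equivalent; witness: base=-6, step=-2


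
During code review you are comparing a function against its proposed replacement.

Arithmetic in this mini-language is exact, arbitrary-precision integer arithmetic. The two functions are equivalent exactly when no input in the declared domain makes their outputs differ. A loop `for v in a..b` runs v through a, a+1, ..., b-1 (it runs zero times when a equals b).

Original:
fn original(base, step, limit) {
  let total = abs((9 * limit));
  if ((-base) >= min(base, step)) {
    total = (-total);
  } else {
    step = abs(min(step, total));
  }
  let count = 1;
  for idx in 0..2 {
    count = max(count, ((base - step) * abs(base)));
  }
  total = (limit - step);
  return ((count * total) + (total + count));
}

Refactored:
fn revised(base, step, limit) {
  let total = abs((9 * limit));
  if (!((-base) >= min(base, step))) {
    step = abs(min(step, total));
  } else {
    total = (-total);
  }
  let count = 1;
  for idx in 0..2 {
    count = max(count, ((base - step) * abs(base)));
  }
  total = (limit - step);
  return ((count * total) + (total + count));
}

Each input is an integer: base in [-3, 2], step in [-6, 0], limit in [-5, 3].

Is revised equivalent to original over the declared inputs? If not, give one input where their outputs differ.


Reading the diff, among the changes: boolean connective usage differs.
Tracing base=1, step=-2, limit=-2: original: total=18, then ((-base) >= min(base, step)) is true, then total=-18, then count=1, then (idx=0), then count=3, then (idx=1), then count=3, then total=0, then returns 3 | revised: total=18, then (!((-base) >= min(base, step))) is false, then total=-18, then count=1, then (idx=0), then count=3, then (idx=1), then count=3, then total=0, then returns 3 — matching result 3.
Every one of the 378 inputs gives matching results.
verdict: equivalent


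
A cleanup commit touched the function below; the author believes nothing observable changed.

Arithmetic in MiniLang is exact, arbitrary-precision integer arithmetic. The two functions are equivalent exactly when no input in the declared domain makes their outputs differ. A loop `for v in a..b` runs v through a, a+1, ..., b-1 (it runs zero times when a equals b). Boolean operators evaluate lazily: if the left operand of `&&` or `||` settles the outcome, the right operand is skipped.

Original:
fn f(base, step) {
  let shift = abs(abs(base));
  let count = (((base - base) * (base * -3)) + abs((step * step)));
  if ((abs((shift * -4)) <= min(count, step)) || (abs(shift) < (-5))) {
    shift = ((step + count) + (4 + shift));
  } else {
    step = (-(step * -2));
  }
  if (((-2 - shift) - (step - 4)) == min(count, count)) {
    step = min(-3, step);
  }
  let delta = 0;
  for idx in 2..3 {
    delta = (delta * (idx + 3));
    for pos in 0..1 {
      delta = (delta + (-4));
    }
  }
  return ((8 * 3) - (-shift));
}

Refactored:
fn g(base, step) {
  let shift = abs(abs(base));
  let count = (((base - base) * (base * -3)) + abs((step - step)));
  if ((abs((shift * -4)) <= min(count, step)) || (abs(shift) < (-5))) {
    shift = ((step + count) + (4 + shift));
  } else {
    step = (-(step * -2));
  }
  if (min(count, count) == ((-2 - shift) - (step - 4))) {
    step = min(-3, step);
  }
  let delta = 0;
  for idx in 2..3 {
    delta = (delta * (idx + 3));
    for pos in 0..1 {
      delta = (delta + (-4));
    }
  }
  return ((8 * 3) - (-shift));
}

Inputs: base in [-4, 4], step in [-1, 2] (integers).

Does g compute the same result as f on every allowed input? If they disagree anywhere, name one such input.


The rewrite breaks on base=0, step=1, where the results are 30 and 29.
f: shift=0, then count=1, then ((abs((shift * -4)) <= min(count, step)) || (abs(shift) < (-5))) is true, then shift=6, then (((-2 - shift) - (step - 4)) == min(count, count)) is false, then delta=0, then (idx=2), then delta=0, then (pos=0), then delta=-4, then returns 30
g: shift=0, then count=0, then ((abs((shift * -4)) <= min(count, step)) || (abs(shift) < (-5))) is true, then shift=5, then (min(count, count) == ((-2 - shift) - (step - 4))) is false, then delta=0, then (idx=2), then delta=0, then (pos=0), then delta=-4, then returns 29
verdict: not equivalent; witness: base=0, step=1


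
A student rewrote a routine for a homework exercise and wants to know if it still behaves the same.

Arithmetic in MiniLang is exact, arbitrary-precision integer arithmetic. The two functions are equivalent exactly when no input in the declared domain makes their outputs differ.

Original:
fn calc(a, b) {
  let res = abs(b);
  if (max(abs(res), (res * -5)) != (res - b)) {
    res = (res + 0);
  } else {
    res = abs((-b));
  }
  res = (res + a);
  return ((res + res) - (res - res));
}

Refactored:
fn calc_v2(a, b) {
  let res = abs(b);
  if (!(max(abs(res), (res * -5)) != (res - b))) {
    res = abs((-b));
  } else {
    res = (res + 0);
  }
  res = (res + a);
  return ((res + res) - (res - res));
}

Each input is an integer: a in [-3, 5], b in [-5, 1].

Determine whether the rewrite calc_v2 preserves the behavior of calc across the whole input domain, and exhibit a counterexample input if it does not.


Reading the diff, among the changes: boolean connective usage differs.
Spot check at a=1, b=0 — calc: res := 0 | (max(abs(res), (res * -5)) != (res - b)): false | res := 0 | res := 1 | result 2. calc_v2: res := 0 | (!(max(abs(res), (res * -5)) != (res - b))): true | res := 0 | res := 1 | result 2. Both give 2.
Sweeping the whole domain (63 inputs) finds no disagreement.
verdict: equivalent


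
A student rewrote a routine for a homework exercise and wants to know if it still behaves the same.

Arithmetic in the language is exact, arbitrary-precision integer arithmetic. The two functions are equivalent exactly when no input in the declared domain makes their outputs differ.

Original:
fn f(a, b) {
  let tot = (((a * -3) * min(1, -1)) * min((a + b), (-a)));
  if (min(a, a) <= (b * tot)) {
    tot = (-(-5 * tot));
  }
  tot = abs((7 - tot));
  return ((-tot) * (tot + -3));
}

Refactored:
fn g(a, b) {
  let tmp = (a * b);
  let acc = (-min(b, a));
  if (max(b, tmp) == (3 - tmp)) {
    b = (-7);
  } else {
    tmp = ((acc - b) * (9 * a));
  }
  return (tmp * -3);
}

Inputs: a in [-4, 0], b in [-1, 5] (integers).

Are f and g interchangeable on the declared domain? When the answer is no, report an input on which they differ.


Take a=-4, b=-1.
f: tot := 60 | (min(a, a) <= (b * tot)): false | tot := 53 | result -2650
g: tmp := 4 | acc := 4 | (max(b, tmp) == (3 - tmp)): false | tmp := -180 | result 540
-2650 against 540: the behavior changed.
verdict: not equivalent; witness: a=-4, b=-1


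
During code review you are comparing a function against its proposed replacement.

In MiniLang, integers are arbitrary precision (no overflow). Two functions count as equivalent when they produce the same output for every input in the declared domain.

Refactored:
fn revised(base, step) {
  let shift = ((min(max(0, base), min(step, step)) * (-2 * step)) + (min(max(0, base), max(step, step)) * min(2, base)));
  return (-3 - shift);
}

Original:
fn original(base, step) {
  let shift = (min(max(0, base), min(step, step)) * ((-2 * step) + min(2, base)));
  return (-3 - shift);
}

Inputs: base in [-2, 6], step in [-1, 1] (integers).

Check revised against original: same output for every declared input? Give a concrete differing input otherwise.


Equivalent. The edit looks behavioral (`min(step, step)` became `max(step, step)`), but over these ranges it never changes the outcome.
Across all 27 domain points the two functions coincide.
As a probe, take base=6, step=-1: original runs shift = -4; return 1; revised runs shift = -4; return 1; both end at 1.
verdict: equivalent


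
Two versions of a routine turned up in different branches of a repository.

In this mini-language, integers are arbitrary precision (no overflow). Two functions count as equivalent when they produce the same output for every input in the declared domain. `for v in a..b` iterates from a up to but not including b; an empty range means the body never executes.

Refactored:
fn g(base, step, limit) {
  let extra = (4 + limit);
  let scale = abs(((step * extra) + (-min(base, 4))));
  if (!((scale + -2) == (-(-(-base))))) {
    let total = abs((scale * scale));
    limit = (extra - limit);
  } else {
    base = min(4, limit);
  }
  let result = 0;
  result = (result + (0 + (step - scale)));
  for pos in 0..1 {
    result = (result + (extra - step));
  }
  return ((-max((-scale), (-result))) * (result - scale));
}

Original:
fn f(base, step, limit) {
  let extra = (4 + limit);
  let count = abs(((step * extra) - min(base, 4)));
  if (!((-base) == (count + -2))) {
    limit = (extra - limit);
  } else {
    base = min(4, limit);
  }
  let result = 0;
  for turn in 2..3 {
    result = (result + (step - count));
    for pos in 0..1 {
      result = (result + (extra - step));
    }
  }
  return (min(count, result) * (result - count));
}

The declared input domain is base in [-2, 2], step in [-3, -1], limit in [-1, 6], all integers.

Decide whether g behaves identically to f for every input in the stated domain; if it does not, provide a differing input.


Behavior is preserved: although local variable names differ; and constant usage differs; and arithmetic usage differs; and loop structure differs; and min/max/abs usage differs, the outputs never diverge.
As a probe, take base=1, step=-1, limit=0: f runs extra = 4; count = 5; (!((-base) == (count + -2))) -> true; limit = 4; result = 0; [turn=2]; result = -6; [pos=0]; result = -1; return 6; g runs extra = 4; scale = 5; (!((scale + -2) == (-(-(-base))))) -> true; total = 25; limit = 4; result = 0; result = -6; [pos=0]; result = -1; return 6; both end at 6.
Sweeping the whole domain (120 inputs) finds no disagreement.
verdict: equivalent


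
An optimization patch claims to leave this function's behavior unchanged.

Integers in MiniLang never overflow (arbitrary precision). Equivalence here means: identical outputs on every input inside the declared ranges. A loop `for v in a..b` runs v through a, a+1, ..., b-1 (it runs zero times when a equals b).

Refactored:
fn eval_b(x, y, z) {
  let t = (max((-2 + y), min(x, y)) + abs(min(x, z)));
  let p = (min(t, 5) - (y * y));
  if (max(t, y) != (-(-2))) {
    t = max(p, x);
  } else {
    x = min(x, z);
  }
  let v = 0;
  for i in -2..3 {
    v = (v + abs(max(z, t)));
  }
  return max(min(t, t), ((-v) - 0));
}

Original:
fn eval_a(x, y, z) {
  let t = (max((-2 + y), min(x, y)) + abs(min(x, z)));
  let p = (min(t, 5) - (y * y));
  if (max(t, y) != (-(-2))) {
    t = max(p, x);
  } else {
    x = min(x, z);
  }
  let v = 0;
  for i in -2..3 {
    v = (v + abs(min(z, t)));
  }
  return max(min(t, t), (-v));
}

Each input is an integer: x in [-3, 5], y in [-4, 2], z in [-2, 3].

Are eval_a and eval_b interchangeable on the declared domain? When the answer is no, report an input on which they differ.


Take x=-3, y=-4, z=0.
eval_a: t = -1; p = -17; (max(t, y) != (-(-2))) -> true; t = -3; v = 0; [i=-2]; v = 3; [i=-1]; v = 6; [i=0]; v = 9; [i=1]; v = 12; [i=2]; v = 15; return -3
eval_b: t = -1; p = -17; (max(t, y) != (-(-2))) -> true; t = -3; v = 0; [i=-2]; v = 0; [i=-1]; v = 0; [i=0]; v = 0; [i=1]; v = 0; [i=2]; v = 0; return 0
-3 against 0: the behavior changed.
verdict: not equivalent; witness: x=-3, y=-4, z=0


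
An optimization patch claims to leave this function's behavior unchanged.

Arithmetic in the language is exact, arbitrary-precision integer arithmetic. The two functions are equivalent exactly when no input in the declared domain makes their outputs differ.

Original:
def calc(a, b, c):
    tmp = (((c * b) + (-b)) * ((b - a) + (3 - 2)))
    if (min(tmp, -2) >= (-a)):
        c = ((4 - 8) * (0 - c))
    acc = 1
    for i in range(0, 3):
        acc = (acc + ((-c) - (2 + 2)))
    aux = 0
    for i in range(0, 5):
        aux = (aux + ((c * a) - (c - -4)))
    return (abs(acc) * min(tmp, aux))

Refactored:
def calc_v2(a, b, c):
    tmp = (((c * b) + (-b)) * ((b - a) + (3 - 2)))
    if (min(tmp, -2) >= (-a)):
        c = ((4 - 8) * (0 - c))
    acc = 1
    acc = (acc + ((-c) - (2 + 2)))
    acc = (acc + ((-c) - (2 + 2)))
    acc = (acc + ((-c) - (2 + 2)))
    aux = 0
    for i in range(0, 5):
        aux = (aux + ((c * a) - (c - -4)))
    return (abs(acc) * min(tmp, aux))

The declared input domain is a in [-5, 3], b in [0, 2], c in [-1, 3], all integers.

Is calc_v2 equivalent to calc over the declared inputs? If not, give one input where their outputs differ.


Reading the diff, among the changes: loop structure differs; also statement counts differ; also arithmetic usage differs; also constant usage differs.
Spot check at a=-1, b=0, c=3 — calc: tmp := 0 | (min(tmp, -2) >= (-a)): false | acc := 1 | iter i=0: | acc := -6 | iter i=1: | acc := -13 | iter i=2: | acc := -20 | aux := 0 | iter i=0: | aux := -10 | iter i=1: | aux := -20 | iter i=2: | aux := -30 | iter i=3: | aux := -40 | iter i=4: | aux := -50 | result -1000. calc_v2: tmp := 0 | (min(tmp, -2) >= (-a)): false | acc := 1 | acc := -6 | acc := -13 | acc := -20 | aux := 0 | iter i=0: | aux := -10 | iter i=1: | aux := -20 | iter i=2: | aux := -30 | iter i=3: | aux := -40 | iter i=4: | aux := -50 | result -1000. Both give -1000.
Sweeping the whole domain (135 inputs) finds no disagreement.
verdict: equivalent


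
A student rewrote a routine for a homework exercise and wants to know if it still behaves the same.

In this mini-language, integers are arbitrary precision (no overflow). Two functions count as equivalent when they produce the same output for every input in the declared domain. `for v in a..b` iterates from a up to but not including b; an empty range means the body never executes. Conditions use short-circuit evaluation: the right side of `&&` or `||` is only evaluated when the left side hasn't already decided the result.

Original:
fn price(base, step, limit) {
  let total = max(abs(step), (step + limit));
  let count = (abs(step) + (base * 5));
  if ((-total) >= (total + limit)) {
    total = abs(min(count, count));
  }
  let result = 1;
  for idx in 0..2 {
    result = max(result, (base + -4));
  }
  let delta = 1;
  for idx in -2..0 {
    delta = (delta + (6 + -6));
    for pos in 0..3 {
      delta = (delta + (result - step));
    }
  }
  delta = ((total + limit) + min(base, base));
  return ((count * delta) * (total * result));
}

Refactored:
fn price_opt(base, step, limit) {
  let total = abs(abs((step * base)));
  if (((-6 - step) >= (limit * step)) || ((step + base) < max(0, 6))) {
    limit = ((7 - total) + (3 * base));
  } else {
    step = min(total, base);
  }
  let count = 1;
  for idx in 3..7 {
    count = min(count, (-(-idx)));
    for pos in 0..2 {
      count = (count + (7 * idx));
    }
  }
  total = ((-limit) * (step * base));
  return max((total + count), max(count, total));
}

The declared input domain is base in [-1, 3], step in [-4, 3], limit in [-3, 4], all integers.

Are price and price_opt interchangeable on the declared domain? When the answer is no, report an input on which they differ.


The rewrite breaks on base=-1, step=-4, limit=-3, where the results are 0 and 90.
price: total := 4 | count := -1 | ((-total) >= (total + limit)): false | result := 1 | iter idx=0: | result := 1 | iter idx=1: | result := 1 | delta := 1 | iter idx=-2: | delta := 1 | iter pos=0: | delta := 6 | iter pos=1: | delta := 11 | iter pos=2: | delta := 16 | iter idx=-1: | delta := 16 | iter pos=0: | delta := 21 | iter pos=1: | delta := 26 | iter pos=2: | delta := 31 | delta := 0 | result 0
price_opt: total := 4 | (((-6 - step) >= (limit * step)) || ((step + base) < max(0, 6))): true | limit := 0 | count := 1 | iter idx=3: | count := 1 | iter pos=0: | count := 22 | iter pos=1: | count := 43 | iter idx=4: | count := 4 | iter pos=0: | count := 32 | iter pos=1: | count := 60 | iter idx=5: | count := 5 | iter pos=0: | count := 40 | iter pos=1: | count := 75 | iter idx=6: | count := 6 | iter pos=0: | count := 48 | iter pos=1: | count := 90 | total := 0 | result 90
verdict: not equivalent; witness: base=-1, step=-4, limit=-3


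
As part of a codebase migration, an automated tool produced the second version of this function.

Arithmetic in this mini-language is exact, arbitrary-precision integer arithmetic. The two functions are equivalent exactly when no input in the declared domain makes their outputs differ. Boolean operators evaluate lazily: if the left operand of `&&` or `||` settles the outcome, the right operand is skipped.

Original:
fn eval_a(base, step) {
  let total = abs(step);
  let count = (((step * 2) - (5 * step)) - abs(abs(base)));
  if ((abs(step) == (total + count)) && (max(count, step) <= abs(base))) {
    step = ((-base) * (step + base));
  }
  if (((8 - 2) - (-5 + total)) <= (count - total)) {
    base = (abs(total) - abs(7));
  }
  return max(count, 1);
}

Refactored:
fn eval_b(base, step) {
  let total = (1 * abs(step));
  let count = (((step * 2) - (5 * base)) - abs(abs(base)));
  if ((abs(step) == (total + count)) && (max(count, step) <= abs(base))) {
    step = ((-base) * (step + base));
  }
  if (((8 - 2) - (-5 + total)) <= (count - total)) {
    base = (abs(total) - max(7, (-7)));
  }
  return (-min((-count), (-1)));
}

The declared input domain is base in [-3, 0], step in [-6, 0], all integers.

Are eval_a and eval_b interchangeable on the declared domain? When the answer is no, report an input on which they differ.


Try base=-3, step=-6.
eval_a: total = 6; count = 15; ((abs(step) == (total + count)) && (max(count, step) <= abs(base))) -> false; (((8 - 2) - (-5 + total)) <= (count - total)) -> true; base = -1; return 15
eval_b: total = 6; count = 0; ((abs(step) == (total + count)) && (max(count, step) <= abs(base))) -> true; step = -27; (((8 - 2) - (-5 + total)) <= (count - total)) -> false; return 1
15 and 1 differ, so these are not the same function on this domain.
verdict: not equivalent; witness: base=-3, step=-6


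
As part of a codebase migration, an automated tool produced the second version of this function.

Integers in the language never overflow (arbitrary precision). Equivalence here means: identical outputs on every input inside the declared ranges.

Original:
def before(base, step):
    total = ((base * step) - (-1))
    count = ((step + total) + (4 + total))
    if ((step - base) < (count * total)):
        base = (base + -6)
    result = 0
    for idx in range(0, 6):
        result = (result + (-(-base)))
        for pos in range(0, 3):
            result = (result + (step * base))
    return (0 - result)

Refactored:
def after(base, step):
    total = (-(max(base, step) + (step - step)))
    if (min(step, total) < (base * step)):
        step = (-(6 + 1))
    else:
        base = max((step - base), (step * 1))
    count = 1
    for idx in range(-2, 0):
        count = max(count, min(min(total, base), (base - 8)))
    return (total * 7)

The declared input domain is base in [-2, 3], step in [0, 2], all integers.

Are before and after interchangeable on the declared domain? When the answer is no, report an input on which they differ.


Input base=-2, step=0: 48 from before versus 0 from after.
verdict: not equivalent; witness: base=-2, step=0


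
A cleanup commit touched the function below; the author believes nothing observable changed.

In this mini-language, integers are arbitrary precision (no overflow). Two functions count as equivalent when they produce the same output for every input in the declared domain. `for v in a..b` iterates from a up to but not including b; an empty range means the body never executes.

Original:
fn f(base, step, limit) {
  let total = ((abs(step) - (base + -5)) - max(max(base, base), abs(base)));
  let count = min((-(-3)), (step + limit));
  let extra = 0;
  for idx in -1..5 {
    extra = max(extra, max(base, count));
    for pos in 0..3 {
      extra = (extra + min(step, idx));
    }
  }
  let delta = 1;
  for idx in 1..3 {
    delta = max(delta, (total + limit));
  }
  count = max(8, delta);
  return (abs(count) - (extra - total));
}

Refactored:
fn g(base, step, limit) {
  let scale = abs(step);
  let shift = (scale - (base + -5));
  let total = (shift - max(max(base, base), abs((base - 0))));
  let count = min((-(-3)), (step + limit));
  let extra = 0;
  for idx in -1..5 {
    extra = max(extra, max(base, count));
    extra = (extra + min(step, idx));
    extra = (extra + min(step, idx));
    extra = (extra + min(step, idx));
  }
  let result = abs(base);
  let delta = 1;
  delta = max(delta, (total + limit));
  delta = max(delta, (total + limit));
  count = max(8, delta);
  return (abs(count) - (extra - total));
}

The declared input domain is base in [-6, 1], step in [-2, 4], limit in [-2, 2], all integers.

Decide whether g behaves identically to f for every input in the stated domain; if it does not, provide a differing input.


The two are interchangeable: min/max/abs usage differs, arithmetic usage differs, statement counts differ, local variable names differ, loop structure differs, constant usage differs, and every declared input agrees.
One worked example (base=0, step=4, limit=-1) — f: total := 9 | count := 3 | extra := 0 | iter idx=-1: | extra := 3 | iter pos=0: | extra := 2 | iter pos=1: | extra := 1 | iter pos=2: | extra := 0 | iter idx=0: | extra := 3 | iter pos=0: | extra := 3 | iter pos=1: | extra := 3 | iter pos=2: | extra := 3 | iter idx=1: | extra := 3 | iter pos=0: | extra := 4 | iter pos=1: | extra := 5 | iter pos=2: | extra := 6 | iter idx=2: | extra := 6 | iter pos=0: | extra := 8 | iter pos=1: | extra := 10 | iter pos=2: | extra := 12 | iter idx=3: | extra := 12 | iter pos=0: | extra := 15 | iter pos=1: | extra := 18 | iter pos=2: | extra := 21 | iter idx=4: | extra := 21 | iter pos=0: | extra := 25 | iter pos=1: | extra := 29 | iter pos=2: | extra := 33 | delta := 1 | iter idx=1: | delta := 8 | iter idx=2: | delta := 8 | count := 8 | result -16; g: scale := 4 | shift := 9 | total := 9 | count := 3 | extra := 0 | iter idx=-1: | extra := 3 | extra := 2 | extra := 1 | extra := 0 | iter idx=0: | extra := 3 | extra := 3 | extra := 3 | extra := 3 | iter idx=1: | extra := 3 | extra := 4 | extra := 5 | extra := 6 | iter idx=2: | extra := 6 | extra := 8 | extra := 10 | extra := 12 | iter idx=3: | extra := 12 | extra := 15 | extra := 18 | extra := 21 | iter idx=4: | extra := 21 | extra := 25 | extra := 29 | extra := 33 | result := 0 | delta := 1 | delta := 8 | delta := 8 | count := 8 | result -16; agreement on -16.
Every one of the 280 inputs gives matching results.
verdict: equivalent


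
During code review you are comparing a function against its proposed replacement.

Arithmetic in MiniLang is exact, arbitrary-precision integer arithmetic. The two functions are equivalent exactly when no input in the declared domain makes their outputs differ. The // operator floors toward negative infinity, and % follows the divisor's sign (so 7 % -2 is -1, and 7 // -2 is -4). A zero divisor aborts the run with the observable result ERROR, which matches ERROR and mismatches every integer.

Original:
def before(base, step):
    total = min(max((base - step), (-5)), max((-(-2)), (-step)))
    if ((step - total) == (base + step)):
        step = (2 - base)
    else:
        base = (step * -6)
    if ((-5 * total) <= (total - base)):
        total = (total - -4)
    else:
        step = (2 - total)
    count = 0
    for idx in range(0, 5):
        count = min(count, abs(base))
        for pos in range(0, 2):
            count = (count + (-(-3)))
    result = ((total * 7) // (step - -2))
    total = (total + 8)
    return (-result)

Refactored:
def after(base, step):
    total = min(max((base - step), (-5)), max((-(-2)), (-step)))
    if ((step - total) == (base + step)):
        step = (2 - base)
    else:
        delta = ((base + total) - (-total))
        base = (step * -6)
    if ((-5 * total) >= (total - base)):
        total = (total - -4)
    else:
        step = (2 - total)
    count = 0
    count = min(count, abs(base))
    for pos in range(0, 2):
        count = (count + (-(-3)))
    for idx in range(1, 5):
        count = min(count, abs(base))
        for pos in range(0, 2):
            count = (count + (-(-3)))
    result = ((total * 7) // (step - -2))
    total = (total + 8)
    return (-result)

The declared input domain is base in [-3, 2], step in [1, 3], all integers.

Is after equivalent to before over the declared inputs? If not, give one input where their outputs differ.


Run the pair on base=-3, step=1.
before: total=-4, then ((step - total) == (base + step)) is false, then base=-6, then ((-5 * total) <= (total - base)) is false, then step=6, then count=0, then (idx=0), then count=0, then (pos=0), then count=3, then (pos=1), then count=6, then (idx=1), then count=6, then (pos=0), then count=9, then (pos=1), then count=12, then (idx=2), then count=6, then (pos=0), then count=9, then (pos=1), then count=12, then (idx=3), then count=6, then (pos=0), then count=9, then (pos=1), then count=12, then (idx=4), then count=6, then (pos=0), then count=9, then (pos=1), then count=12, then result=-4, then total=4, then returns 4
after: total=-4, then ((step - total) == (base + step)) is false, then delta=-11, then base=-6, then ((-5 * total) >= (total - base)) is true, then total=0, then count=0, then count=0, then (pos=0), then count=3, then (pos=1), then count=6, then (idx=1), then count=6, then (pos=0), then count=9, then (pos=1), then count=12, then (idx=2), then count=6, then (pos=0), then count=9, then (pos=1), then count=12, then (idx=3), then count=6, then (pos=0), then count=9, then (pos=1), then count=12, then (idx=4), then count=6, then (pos=0), then count=9, then (pos=1), then count=12, then result=0, then total=8, then returns 0
4 != 0, so the rewrite changes behavior.
verdict: not equivalent; witness: base=-3, step=1


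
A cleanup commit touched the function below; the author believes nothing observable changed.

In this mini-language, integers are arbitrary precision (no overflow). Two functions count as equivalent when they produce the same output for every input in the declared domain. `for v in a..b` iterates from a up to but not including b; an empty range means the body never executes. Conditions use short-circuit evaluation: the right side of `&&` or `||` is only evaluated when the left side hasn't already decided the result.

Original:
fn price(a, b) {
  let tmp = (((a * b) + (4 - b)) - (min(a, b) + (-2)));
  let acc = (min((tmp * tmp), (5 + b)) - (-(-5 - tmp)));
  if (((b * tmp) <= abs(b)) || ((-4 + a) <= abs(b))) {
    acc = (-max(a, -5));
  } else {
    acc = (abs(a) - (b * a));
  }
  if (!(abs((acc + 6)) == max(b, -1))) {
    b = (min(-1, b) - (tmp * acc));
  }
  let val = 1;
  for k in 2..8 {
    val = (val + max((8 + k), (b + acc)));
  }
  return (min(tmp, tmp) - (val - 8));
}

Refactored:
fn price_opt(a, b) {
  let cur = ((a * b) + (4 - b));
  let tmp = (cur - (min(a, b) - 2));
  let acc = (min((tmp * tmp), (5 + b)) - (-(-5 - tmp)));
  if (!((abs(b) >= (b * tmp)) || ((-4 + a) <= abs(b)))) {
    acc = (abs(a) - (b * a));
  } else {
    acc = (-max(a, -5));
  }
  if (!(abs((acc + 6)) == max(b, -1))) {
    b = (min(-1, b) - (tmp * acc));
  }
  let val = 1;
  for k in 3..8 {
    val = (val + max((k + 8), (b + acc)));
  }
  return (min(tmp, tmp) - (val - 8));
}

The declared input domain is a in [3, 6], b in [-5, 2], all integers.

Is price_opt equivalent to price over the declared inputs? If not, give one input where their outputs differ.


There is a counterexample at a=3, b=-5: -67 on one side, -57 on the other.
price: tmp = 1; acc = -6; (((b * tmp) <= abs(b)) || ((-4 + a) <= abs(b))) -> true; acc = -3; (!(abs((acc + 6)) == max(b, -1))) -> true; b = -2; val = 1; [k=2]; val = 11; [k=3]; val = 22; [k=4]; val = 34; [k=5]; val = 47; [k=6]; val = 61; [k=7]; val = 76; return -67
price_opt: cur = -6; tmp = 1; acc = -6; (!((abs(b) >= (b * tmp)) || ((-4 + a) <= abs(b)))) -> false; acc = -3; (!(abs((acc + 6)) == max(b, -1))) -> true; b = -2; val = 1; [k=3]; val = 12; [k=4]; val = 24; [k=5]; val = 37; [k=6]; val = 51; [k=7]; val = 66; return -57
verdict: not equivalent; witness: a=3, b=-5
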